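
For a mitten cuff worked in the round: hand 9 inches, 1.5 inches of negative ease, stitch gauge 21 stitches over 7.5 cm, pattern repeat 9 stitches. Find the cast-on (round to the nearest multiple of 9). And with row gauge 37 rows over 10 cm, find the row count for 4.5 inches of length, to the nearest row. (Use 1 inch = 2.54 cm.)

Cast on 54 stitches; work 42 rows.

Finished = 9 − 1.5 = 7.5 inches.
7.5 inches × 2.54 = 19.05 cm.
21/7.5 = 2.8 sts per cm; 19.05 × 2.8 = 53.34 sts.
Nearest multiple of 9 → 54.
4.5 inches = 11.43 cm; × 3.7 = 42.29 → 42 rows.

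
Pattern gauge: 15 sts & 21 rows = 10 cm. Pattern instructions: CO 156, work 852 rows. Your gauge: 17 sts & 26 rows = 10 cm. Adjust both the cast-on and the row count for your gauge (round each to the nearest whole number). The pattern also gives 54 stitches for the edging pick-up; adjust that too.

Stitches: 156 × 17/15 = 176.80 → 177.
Rows: 852 × 26/21 = 1054.86 → 1055.
edging pick-up: 54 × 17/15 = 61.20 → 61.

Cast on 177 stitches; work 1055 rows; edging pick-up 61 stitches.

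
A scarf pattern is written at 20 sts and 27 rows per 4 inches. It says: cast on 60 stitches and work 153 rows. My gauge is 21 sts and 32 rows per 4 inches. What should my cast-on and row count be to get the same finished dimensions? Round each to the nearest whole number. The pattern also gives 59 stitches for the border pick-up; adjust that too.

Cast on 63 stitches; work 181 rows; border pick-up 62 stitches.

Stitches: 60 × 21/20 = 63.00 → 63.
Rows: 153 × 32/27 = 181.33 → 181.
border pick-up: 59 × 21/20 = 61.95 → 62.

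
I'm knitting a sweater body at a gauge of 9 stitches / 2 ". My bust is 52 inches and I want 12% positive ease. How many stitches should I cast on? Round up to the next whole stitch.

CO 263 sts.

Finished = 52 × 1.12 = 58.24 in.
9 / 2 = 4.5 sts per inch.
58.24 × 4.5 = 262.08 sts.
→ 263 sts.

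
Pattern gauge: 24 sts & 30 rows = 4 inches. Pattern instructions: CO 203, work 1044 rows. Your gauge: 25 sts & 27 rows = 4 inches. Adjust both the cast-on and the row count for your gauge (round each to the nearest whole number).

Stitches: 203 × 25/24 = 211.46 → 211.
Rows: 1044 × 27/30 = 939.60 → 940.

Cast on 211 stitches; work 940 rows.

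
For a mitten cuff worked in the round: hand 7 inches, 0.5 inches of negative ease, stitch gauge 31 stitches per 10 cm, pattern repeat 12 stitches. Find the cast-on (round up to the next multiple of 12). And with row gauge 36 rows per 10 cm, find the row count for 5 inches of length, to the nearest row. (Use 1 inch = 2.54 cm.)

Cast on 60 stitches; work 46 rows.

Finished = 7 − 0.5 = 6.5 inches.
6.5 inches × 2.54 = 16.51 cm.
31/10 = 3.1 sts per cm; 16.51 × 3.1 = 51.18 sts.
Next multiple of 12 → 60.
5 inches = 12.70 cm; × 3.6 = 45.72 → 46 rows.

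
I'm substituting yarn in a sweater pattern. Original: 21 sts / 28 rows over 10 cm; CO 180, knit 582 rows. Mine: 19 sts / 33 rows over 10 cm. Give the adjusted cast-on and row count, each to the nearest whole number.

Stitches: 180 × 19/21 = 162.86 → 163.
Rows: 582 × 33/28 = 685.93 → 686.

Cast on 163 stitches; work 686 rows.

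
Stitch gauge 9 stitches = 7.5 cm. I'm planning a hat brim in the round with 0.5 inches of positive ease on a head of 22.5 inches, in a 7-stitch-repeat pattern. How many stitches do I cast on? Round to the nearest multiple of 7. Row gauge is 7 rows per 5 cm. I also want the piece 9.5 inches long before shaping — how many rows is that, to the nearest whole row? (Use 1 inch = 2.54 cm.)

Finished = 22.5 + 0.5 = 23 inches.
23 inches × 2.54 = 58.42 cm.
9/7.5 = 1.2 sts per cm; 58.42 × 1.2 = 70.10 sts.
Nearest multiple of 7 → 70.
9.5 inches = 24.13 cm; × 1.4 = 33.78 → 34 rows.

Cast on 70 stitches; work 34 rows.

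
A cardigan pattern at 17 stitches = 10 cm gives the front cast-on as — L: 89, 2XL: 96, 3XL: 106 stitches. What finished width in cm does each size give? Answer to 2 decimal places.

L 52.35 cm; 2XL 56.47 cm; 3XL 62.35 cm.

17/10 = 1.7 sts per cm.
L: 89 / 1.7 = 52.353 → 52.35 cm.
2XL: 96 / 1.7 = 56.471 → 56.47 cm.
3XL: 106 / 1.7 = 62.353 → 62.35 cm.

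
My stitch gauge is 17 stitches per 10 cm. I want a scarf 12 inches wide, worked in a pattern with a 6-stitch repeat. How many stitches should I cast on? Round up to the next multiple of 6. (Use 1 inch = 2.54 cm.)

Cast on 54 stitches.

12 in = 12 × 2.54 = 30.48 cm.
17 / 10 = 1.7 sts/cm.
30.48 × 1.7 = 51.82 sts.
→ 54.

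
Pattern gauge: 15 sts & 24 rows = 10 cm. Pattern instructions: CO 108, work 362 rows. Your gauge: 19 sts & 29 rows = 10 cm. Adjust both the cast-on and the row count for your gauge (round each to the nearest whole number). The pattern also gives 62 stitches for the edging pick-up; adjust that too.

Stitches: 108 × 19/15 = 136.80 → 137.
Rows: 362 × 29/24 = 437.42 → 437.
edging pick-up: 62 × 19/15 = 78.53 → 79.

Cast on 137 stitches; work 437 rows; edging pick-up 79 stitches.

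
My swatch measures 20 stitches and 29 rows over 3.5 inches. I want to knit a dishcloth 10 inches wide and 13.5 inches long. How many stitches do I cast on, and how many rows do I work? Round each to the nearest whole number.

Stitch gauge = 20/3.5 = 5.714 sts/in; 10 × 5.714 = 57.14 → 57 sts.
Row gauge = 29/3.5 = 8.286 rows/in; 13.5 × 8.286 = 111.86 → 112 rows.

Cast on 57 stitches and work 112 rows.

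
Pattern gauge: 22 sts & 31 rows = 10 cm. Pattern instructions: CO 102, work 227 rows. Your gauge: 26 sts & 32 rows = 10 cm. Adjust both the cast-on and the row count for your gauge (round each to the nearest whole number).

Cast on 121 stitches; work 234 rows.

Stitches: 102 × 26/22 = 120.55 → 121.
Rows: 227 × 32/31 = 234.32 → 234.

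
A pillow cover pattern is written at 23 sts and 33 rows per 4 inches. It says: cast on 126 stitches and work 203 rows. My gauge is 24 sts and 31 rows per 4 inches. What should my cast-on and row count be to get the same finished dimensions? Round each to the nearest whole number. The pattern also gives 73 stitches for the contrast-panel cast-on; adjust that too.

Stitches: 126 × 24/23 = 131.48 → 131.
Rows: 203 × 31/33 = 190.70 → 191.
contrast-panel cast-on: 73 × 24/23 = 76.17 → 76.

Cast on 131 stitches; work 191 rows; contrast-panel cast-on 76 stitches.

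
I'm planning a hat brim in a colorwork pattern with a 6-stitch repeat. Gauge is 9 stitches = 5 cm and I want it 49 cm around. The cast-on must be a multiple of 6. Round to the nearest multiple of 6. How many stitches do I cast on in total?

9 / 5 = 1.8 sts per cm.
49 × 1.8 = 88.20 sts.
Nearest multiple of 6: 90.

CO 90 sts.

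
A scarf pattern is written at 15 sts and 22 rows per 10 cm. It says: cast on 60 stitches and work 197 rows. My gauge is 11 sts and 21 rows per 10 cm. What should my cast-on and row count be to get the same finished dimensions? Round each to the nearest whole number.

Cast on 44 stitches; work 188 rows.

Stitches: 60 × 11/15 = 44.00 → 44.
Rows: 197 × 21/22 = 188.05 → 188.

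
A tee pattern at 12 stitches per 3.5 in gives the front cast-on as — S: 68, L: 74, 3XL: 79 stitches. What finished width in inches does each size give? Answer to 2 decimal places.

S 19.83 inches; L 21.58 inches; 3XL 23.04 inches.

12/3.5 = 3.429 sts per in.
S: 68 / 3.429 = 19.833 → 19.83 in.
L: 74 / 3.429 = 21.583 → 21.58 in.
3XL: 79 / 3.429 = 23.042 → 23.04 in.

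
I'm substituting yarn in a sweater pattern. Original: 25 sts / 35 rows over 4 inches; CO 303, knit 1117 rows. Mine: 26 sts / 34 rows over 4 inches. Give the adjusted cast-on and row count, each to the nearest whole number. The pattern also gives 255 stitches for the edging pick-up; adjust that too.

Stitches: 303 × 26/25 = 315.12 → 315.
Rows: 1117 × 34/35 = 1085.09 → 1085.
edging pick-up: 255 × 26/25 = 265.20 → 265.

Cast on 315 stitches; work 1085 rows; edging pick-up 265 stitches.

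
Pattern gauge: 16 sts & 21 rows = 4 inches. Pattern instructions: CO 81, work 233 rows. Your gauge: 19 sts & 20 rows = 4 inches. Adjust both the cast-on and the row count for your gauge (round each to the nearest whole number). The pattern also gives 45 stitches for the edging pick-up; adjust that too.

Cast on 96 stitches; work 222 rows; edging pick-up 53 stitches.

Stitches: 81 × 19/16 = 96.19 → 96.
Rows: 233 × 20/21 = 221.90 → 222.
edging pick-up: 45 × 19/16 = 53.44 → 53.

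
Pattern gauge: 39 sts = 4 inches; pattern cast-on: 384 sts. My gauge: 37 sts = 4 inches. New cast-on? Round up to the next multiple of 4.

Scale factor = 37 / 39 = 0.949.
384 × 37 / 39 = 364.31 sts.
→ 368 sts.

Cast on 368 stitches.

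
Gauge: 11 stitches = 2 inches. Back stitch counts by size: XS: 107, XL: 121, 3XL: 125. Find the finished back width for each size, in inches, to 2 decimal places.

XS 19.45 inches; XL 22.00 inches; 3XL 22.73 inches.

11/2 = 5.5 sts per in.
XS: 107 / 5.5 = 19.455 → 19.45 in.
XL: 121 / 5.5 = 22.000 → 22.00 in.
3XL: 125 / 5.5 = 22.727 → 22.73 in.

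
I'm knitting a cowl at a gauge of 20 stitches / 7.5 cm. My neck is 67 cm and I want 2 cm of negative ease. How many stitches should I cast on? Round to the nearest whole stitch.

CO 173 sts.

Finished = 67 − 2 = 65 cm.
20 / 7.5 = 2.667 sts per cm.
65.00 × 2.667 = 173.33 sts.
→ 173 sts.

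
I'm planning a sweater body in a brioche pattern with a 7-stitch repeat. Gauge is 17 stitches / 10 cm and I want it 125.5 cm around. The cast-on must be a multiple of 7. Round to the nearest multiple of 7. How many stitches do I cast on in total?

17 / 10 = 1.7 sts per cm.
125.5 × 1.7 = 213.35 sts.
Nearest multiple of 7: 210.

Cast on 210 stitches.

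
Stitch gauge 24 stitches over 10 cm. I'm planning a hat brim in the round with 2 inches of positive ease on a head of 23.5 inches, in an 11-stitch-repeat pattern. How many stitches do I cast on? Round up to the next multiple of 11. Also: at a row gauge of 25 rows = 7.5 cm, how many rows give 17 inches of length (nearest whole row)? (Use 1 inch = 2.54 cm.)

Finished = 23.5 + 2 = 25.5 inches.
25.5 inches × 2.54 = 64.77 cm.
24/10 = 2.4 sts per cm; 64.77 × 2.4 = 155.45 sts.
Next multiple of 11 → 165.
17 inches = 43.18 cm; × 3.333 = 143.93 → 144 rows.

Cast on 165 stitches; work 144 rows.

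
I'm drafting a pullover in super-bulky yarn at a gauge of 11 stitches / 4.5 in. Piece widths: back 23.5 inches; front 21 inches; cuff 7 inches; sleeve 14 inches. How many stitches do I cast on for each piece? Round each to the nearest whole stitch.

Rate = 11/4.5 = 2.444 sts per in.
back: 23.5 × 2.444 = 57.44 → 57.
front: 21 × 2.444 = 51.33 → 51.
cuff: 7 × 2.444 = 17.11 → 17.
sleeve: 14 × 2.444 = 34.22 → 34.

back 57; front 51; cuff 17; sleeve 34.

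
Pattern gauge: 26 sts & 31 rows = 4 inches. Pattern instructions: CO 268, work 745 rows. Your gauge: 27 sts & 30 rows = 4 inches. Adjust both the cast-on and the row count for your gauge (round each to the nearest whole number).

Stitches: 268 × 27/26 = 278.31 → 278.
Rows: 745 × 30/31 = 720.97 → 721.

Cast on 278 stitches; work 721 rows.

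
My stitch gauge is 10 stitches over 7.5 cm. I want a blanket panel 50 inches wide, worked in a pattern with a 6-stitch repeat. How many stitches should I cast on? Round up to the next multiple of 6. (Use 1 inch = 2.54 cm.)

50 in = 50 × 2.54 = 127.00 cm.
10 / 7.5 = 1.333 sts/cm.
127.00 × 1.333 = 169.33 sts.
→ 174.

Cast on 174 stitches.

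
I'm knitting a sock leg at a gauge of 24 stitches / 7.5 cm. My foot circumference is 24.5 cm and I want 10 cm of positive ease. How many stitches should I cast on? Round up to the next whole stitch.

CO 111 sts.

Finished = 24.5 + 10 = 34.5 cm.
24 / 7.5 = 3.2 sts per cm.
34.50 × 3.2 = 110.40 sts.
→ 111 sts.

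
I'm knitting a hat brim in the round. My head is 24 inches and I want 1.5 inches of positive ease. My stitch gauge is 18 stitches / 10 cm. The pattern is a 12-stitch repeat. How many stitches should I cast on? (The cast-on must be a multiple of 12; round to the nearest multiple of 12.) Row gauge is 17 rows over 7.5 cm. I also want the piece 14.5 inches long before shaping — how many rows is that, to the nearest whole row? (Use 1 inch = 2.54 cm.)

Finished = 24 + 1.5 = 25.5 inches.
25.5 inches × 2.54 = 64.77 cm.
18/10 = 1.8 sts per cm; 64.77 × 1.8 = 116.59 sts.
Nearest multiple of 12 → 120.
14.5 inches = 36.83 cm; × 2.267 = 83.48 → 83 rows.

Cast on 120 stitches; work 83 rows.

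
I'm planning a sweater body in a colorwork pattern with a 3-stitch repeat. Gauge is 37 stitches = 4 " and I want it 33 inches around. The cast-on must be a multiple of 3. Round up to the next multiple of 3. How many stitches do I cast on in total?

CO 306 sts.

37 / 4 = 9.25 sts per inch.
33 × 9.25 = 305.25 sts.
Next multiple of 3: 306.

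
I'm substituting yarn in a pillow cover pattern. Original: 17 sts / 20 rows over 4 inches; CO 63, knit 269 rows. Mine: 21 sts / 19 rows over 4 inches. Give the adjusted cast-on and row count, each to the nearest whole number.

Cast on 78 stitches; work 256 rows.

Stitches: 63 × 21/17 = 77.82 → 78.
Rows: 269 × 19/20 = 255.55 → 256.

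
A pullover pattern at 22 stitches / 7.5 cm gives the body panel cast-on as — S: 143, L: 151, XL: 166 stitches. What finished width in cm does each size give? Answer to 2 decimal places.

S 48.75 cm; L 51.48 cm; XL 56.59 cm.

22/7.5 = 2.933 sts per cm.
S: 143 / 2.933 = 48.750 → 48.75 cm.
L: 151 / 2.933 = 51.477 → 51.48 cm.
XL: 166 / 2.933 = 56.591 → 56.59 cm.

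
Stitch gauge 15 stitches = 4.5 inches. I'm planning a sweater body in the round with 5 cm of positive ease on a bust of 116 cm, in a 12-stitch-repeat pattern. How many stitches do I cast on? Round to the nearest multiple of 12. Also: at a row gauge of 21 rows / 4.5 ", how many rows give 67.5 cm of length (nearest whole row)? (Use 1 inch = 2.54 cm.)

Finished = 116 + 5 = 121 cm.
121 cm × 1/2.54 = 47.64 inches.
15/4.5 = 3.333 sts per in; 47.64 × 3.333 = 158.79 sts.
Nearest multiple of 12 → 156.
67.5 cm = 26.57 inches; × 4.667 = 124.02 → 124 rows.

Cast on 156 stitches; work 124 rows.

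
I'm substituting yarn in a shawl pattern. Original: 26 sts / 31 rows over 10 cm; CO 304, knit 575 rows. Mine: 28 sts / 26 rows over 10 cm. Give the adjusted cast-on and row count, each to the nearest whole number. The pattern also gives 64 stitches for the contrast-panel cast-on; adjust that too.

Stitches: 304 × 28/26 = 327.38 → 327.
Rows: 575 × 26/31 = 482.26 → 482.
contrast-panel cast-on: 64 × 28/26 = 68.92 → 69.

Cast on 327 stitches; work 482 rows; contrast-panel cast-on 69 stitches.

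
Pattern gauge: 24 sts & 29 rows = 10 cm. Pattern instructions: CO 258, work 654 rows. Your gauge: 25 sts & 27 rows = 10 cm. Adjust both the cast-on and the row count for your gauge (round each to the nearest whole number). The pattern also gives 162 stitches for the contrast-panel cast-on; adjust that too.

Cast on 269 stitches; work 609 rows; contrast-panel cast-on 169 stitches.

Stitches: 258 × 25/24 = 268.75 → 269.
Rows: 654 × 27/29 = 608.90 → 609.
contrast-panel cast-on: 162 × 25/24 = 168.75 → 169.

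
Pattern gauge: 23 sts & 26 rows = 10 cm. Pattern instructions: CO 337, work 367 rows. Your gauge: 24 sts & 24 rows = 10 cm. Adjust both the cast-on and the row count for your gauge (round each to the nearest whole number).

Stitches: 337 × 24/23 = 351.65 → 352.
Rows: 367 × 24/26 = 338.77 → 339.

Cast on 352 stitches; work 339 rows.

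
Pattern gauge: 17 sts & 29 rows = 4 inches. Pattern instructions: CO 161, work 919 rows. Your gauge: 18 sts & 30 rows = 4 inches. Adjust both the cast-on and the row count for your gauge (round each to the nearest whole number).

Stitches: 161 × 18/17 = 170.47 → 170.
Rows: 919 × 30/29 = 950.69 → 951.

Cast on 170 stitches; work 951 rows.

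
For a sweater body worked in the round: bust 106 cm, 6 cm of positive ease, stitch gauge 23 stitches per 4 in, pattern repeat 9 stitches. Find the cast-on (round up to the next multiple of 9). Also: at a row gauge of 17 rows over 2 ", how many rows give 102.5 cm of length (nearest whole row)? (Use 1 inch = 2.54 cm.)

Finished = 106 + 6 = 112 cm.
112 cm × 1/2.54 = 44.09 inches.
23/4 = 5.75 sts per in; 44.09 × 5.75 = 253.54 sts.
Next multiple of 9 → 261.
102.5 cm = 40.35 inches; × 8.5 = 343.01 → 343 rows.

Cast on 261 stitches; work 343 rows.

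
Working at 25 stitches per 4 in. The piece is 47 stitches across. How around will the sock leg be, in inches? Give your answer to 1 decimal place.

25 stitches / 4 inch = 6.25 stitches per inch.
47 / 6.25 = 7.52 inches.

7.5 inches.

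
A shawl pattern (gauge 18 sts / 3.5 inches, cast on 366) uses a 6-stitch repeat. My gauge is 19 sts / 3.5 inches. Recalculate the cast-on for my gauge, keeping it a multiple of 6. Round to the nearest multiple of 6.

366 × 19 / 18 = 386.33.
Nearest multiple of 6: 384.

384 stitches.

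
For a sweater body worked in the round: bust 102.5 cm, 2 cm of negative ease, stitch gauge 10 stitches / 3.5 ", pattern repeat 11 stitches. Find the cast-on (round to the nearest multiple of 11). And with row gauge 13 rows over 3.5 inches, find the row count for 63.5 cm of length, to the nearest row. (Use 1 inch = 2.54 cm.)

Cast on 110 stitches; work 93 rows.

Finished = 102.5 − 2 = 100.5 cm.
100.5 cm × 1/2.54 = 39.57 inches.
10/3.5 = 2.857 sts per in; 39.57 × 2.857 = 113.05 sts.
Nearest multiple of 11 → 110.
63.5 cm = 25.00 inches; × 3.714 = 92.86 → 93 rows.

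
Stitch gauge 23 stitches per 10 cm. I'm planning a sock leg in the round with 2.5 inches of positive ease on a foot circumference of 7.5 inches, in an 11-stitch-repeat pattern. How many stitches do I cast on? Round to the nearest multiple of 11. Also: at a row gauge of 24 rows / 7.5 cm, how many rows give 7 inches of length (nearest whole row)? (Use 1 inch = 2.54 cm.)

Cast on 55 stitches; work 57 rows.

Finished = 7.5 + 2.5 = 10 inches.
10 inches × 2.54 = 25.40 cm.
23/10 = 2.3 sts per cm; 25.40 × 2.3 = 58.42 sts.
Nearest multiple of 11 → 55.
7 inches = 17.78 cm; × 3.2 = 56.90 → 57 rows.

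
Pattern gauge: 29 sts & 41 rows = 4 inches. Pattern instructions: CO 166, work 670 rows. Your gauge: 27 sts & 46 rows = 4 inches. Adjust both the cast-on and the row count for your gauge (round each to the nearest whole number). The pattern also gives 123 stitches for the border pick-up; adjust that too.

Stitches: 166 × 27/29 = 154.55 → 155.
Rows: 670 × 46/41 = 751.71 → 752.
border pick-up: 123 × 27/29 = 114.52 → 115.

Cast on 155 stitches; work 752 rows; border pick-up 115 stitches.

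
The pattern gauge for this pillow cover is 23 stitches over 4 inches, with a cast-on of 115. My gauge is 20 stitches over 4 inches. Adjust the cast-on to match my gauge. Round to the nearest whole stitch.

100 stitches.

Scale factor = 20 / 23 = 0.870.
115 × 20 / 23 = 100.00 sts.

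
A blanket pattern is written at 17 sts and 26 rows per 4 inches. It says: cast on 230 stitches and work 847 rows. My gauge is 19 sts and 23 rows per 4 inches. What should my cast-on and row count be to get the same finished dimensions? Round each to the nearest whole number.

Cast on 257 stitches; work 749 rows.

Stitches: 230 × 19/17 = 257.06 → 257.
Rows: 847 × 23/26 = 749.27 → 749.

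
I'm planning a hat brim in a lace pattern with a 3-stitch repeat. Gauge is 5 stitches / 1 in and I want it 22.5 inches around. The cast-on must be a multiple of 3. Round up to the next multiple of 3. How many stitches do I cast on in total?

Cast on 114 stitches.

5 / 1 = 5 sts per inch.
22.5 × 5 = 112.50 sts.
Next multiple of 3: 114.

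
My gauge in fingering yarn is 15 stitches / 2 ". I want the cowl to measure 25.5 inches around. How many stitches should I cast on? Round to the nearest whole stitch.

15 stitches / 2 in = 7.5 stitches per inch.
25.5 × 7.5 = 191.25 stitches.
Round to nearest → 191.

Cast on 191 stitches.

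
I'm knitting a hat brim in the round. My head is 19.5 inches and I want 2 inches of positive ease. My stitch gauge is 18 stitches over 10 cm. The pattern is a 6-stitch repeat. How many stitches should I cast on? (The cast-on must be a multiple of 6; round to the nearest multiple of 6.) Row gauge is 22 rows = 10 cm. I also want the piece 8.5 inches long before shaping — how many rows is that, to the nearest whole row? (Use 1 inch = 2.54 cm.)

Cast on 96 stitches; work 47 rows.

Finished = 19.5 + 2 = 21.5 inches.
21.5 inches × 2.54 = 54.61 cm.
18/10 = 1.8 sts per cm; 54.61 × 1.8 = 98.30 sts.
Nearest multiple of 6 → 96.
8.5 inches = 21.59 cm; × 2.2 = 47.50 → 47 rows.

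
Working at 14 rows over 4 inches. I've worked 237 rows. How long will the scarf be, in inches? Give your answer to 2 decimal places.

14 rows / 4 inch = 3.5 rows per inch.
237 / 3.5 = 67.714 inches.

67.71 inches.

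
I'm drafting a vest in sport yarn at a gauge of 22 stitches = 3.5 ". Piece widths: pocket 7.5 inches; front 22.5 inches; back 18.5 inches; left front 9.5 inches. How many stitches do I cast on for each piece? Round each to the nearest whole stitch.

Rate = 22/3.5 = 6.286 sts per in.
pocket: 7.5 × 6.286 = 47.14 → 47.
front: 22.5 × 6.286 = 141.43 → 141.
back: 18.5 × 6.286 = 116.29 → 116.
left front: 9.5 × 6.286 = 59.71 → 60.

pocket 47; front 141; back 116; left front 60.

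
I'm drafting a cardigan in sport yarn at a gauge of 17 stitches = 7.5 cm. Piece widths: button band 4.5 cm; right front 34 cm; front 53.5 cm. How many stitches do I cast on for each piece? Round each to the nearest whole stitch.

Rate = 17/7.5 = 2.267 sts per cm.
button band: 4.5 × 2.267 = 10.20 → 10.
right front: 34 × 2.267 = 77.07 → 77.
front: 53.5 × 2.267 = 121.27 → 121.

button band 10; right front 77; front 121.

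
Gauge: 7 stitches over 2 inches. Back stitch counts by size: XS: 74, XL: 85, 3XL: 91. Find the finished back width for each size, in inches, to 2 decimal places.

XS 21.14 inches; XL 24.29 inches; 3XL 26.00 inches.

7/2 = 3.5 sts per in.
XS: 74 / 3.5 = 21.143 → 21.14 in.
XL: 85 / 3.5 = 24.286 → 24.29 in.
3XL: 91 / 3.5 = 26.000 → 26.00 in.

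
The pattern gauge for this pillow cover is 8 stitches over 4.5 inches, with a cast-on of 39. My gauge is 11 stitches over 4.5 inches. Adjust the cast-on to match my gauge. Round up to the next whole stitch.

Scale factor = 11 / 8 = 1.375.
39 × 11 / 8 = 53.62 sts.
→ 54 sts.

Cast on 54 stitches.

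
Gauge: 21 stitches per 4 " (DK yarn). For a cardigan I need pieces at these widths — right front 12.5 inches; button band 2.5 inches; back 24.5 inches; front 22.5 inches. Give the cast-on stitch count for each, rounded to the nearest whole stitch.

Rate = 21/4 = 5.25 sts per in.
right front: 12.5 × 5.25 = 65.62 → 66.
button band: 2.5 × 5.25 = 13.12 → 13.
back: 24.5 × 5.25 = 128.62 → 129.
front: 22.5 × 5.25 = 118.12 → 118.

right front 66; button band 13; back 129; front 118.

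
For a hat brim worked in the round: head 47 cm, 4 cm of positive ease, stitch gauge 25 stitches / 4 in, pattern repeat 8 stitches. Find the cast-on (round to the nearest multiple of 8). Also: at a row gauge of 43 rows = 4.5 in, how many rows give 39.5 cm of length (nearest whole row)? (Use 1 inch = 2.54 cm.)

Finished = 47 + 4 = 51 cm.
51 cm × 1/2.54 = 20.08 inches.
25/4 = 6.25 sts per in; 20.08 × 6.25 = 125.49 sts.
Nearest multiple of 8 → 128.
39.5 cm = 15.55 inches; × 9.556 = 148.60 → 149 rows.

Cast on 128 stitches; work 149 rows.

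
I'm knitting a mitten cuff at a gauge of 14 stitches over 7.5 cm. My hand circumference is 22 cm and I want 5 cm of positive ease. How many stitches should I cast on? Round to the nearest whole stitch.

50 stitches.

Finished = 22 + 5 = 27 cm.
14 / 7.5 = 1.867 sts per cm.
27.00 × 1.867 = 50.40 sts.
→ 50 sts.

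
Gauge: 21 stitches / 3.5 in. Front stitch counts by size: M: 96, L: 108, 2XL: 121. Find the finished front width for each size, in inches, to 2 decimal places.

M 16.00 inches; L 18.00 inches; 2XL 20.17 inches.

21/3.5 = 6 sts per in.
M: 96 / 6 = 16.000 → 16.00 in.
L: 108 / 6 = 18.000 → 18.00 in.
2XL: 121 / 6 = 20.167 → 20.17 in.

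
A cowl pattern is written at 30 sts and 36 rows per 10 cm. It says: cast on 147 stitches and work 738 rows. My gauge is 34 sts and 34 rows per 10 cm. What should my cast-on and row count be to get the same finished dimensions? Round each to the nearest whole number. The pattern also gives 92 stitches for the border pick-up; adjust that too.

Stitches: 147 × 34/30 = 166.60 → 167.
Rows: 738 × 34/36 = 697.00 → 697.
border pick-up: 92 × 34/30 = 104.27 → 104.

Cast on 167 stitches; work 697 rows; border pick-up 104 stitches.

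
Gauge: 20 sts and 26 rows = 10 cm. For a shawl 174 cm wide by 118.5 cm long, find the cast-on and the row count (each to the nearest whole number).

Cast on 348 stitches and work 308 rows.

Stitch gauge = 20/10 = 2 sts/cm; 174 × 2 = 348.00 → 348 sts.
Row gauge = 26/10 = 2.6 rows/cm; 118.5 × 2.6 = 308.10 → 308 rows.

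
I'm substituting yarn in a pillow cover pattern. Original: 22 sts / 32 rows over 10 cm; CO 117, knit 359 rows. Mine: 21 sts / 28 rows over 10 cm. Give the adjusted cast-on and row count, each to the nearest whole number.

Cast on 112 stitches; work 314 rows.

Stitches: 117 × 21/22 = 111.68 → 112.
Rows: 359 × 28/32 = 314.12 → 314.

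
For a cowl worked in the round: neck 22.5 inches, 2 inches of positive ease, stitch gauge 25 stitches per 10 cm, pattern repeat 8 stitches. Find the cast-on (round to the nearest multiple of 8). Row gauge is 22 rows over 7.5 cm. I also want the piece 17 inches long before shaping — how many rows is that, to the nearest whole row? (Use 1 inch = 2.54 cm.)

Finished = 22.5 + 2 = 24.5 inches.
24.5 inches × 2.54 = 62.23 cm.
25/10 = 2.5 sts per cm; 62.23 × 2.5 = 155.57 sts.
Nearest multiple of 8 → 152.
17 inches = 43.18 cm; × 2.933 = 126.66 → 127 rows.

Cast on 152 stitches; work 127 rows.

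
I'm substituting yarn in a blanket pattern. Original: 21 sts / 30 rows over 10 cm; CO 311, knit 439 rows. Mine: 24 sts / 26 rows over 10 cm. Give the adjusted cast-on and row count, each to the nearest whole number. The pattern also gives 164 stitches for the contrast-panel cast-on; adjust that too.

Stitches: 311 × 24/21 = 355.43 → 355.
Rows: 439 × 26/30 = 380.47 → 380.
contrast-panel cast-on: 164 × 24/21 = 187.43 → 187.

Cast on 355 stitches; work 380 rows; contrast-panel cast-on 187 stitches.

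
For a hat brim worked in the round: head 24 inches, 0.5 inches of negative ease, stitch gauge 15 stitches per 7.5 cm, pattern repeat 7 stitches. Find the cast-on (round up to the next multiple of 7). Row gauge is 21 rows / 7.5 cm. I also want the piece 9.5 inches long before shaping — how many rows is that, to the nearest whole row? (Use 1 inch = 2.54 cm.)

Finished = 24 − 0.5 = 23.5 inches.
23.5 inches × 2.54 = 59.69 cm.
15/7.5 = 2 sts per cm; 59.69 × 2 = 119.38 sts.
Next multiple of 7 → 126.
9.5 inches = 24.13 cm; × 2.8 = 67.56 → 68 rows.

Cast on 126 stitches; work 68 rows.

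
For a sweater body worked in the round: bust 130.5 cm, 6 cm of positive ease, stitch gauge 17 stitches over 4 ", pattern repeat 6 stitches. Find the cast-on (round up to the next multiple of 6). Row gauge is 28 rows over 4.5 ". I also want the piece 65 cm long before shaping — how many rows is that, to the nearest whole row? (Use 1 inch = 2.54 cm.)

Finished = 130.5 + 6 = 136.5 cm.
136.5 cm × 1/2.54 = 53.74 inches.
17/4 = 4.25 sts per in; 53.74 × 4.25 = 228.40 sts.
Next multiple of 6 → 234.
65 cm = 25.59 inches; × 6.222 = 159.23 → 159 rows.

Cast on 234 stitches; work 159 rows.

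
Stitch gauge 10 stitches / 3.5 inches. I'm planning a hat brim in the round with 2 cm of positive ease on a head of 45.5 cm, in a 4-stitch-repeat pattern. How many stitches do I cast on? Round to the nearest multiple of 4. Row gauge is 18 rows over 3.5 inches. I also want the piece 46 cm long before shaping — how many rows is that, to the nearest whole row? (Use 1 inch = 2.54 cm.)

Cast on 52 stitches; work 93 rows.

Finished = 45.5 + 2 = 47.5 cm.
47.5 cm × 1/2.54 = 18.70 inches.
10/3.5 = 2.857 sts per in; 18.70 × 2.857 = 53.43 sts.
Nearest multiple of 4 → 52.
46 cm = 18.11 inches; × 5.143 = 93.14 → 93 rows.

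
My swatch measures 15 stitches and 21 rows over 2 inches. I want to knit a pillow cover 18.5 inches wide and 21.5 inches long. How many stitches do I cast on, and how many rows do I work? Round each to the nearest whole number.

Stitch gauge = 15/2 = 7.5 sts/in; 18.5 × 7.5 = 138.75 → 139 sts.
Row gauge = 21/2 = 10.5 rows/in; 21.5 × 10.5 = 225.75 → 226 rows.

Cast on 139 stitches and work 226 rows.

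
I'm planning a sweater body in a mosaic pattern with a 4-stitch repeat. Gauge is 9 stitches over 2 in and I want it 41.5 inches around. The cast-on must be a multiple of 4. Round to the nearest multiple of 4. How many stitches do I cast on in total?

CO 188 sts.

9 / 2 = 4.5 sts per inch.
41.5 × 4.5 = 186.75 sts.
Nearest multiple of 4: 188.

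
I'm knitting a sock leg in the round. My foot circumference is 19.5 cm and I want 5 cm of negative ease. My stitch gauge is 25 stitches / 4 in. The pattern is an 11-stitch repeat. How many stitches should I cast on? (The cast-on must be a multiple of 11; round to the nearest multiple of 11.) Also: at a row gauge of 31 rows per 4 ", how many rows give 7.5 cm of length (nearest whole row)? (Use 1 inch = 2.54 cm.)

Finished = 19.5 − 5 = 14.5 cm.
14.5 cm × 1/2.54 = 5.71 inches.
25/4 = 6.25 sts per in; 5.71 × 6.25 = 35.68 sts.
Nearest multiple of 11 → 33.
7.5 cm = 2.95 inches; × 7.75 = 22.88 → 23 rows.

Cast on 33 stitches; work 23 rows.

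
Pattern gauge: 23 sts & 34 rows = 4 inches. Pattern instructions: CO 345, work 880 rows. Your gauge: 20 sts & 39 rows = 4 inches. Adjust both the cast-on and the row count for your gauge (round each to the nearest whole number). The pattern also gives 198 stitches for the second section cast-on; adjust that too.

Stitches: 345 × 20/23 = 300.00 → 300.
Rows: 880 × 39/34 = 1009.41 → 1009.
second section cast-on: 198 × 20/23 = 172.17 → 172.

Cast on 300 stitches; work 1009 rows; second section cast-on 172 stitches.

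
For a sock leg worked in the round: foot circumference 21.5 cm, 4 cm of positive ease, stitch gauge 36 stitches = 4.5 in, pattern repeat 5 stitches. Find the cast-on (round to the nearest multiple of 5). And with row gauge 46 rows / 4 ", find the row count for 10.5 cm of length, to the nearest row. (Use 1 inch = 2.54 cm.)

Finished = 21.5 + 4 = 25.5 cm.
25.5 cm × 1/2.54 = 10.04 inches.
36/4.5 = 8 sts per in; 10.04 × 8 = 80.31 sts.
Nearest multiple of 5 → 80.
10.5 cm = 4.13 inches; × 11.5 = 47.54 → 48 rows.

Cast on 80 stitches; work 48 rows.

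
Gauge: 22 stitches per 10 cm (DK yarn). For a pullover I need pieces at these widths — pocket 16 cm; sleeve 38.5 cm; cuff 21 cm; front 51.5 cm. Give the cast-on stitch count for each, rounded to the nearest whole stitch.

Rate = 22/10 = 2.2 sts per cm.
pocket: 16 × 2.2 = 35.20 → 35.
sleeve: 38.5 × 2.2 = 84.70 → 85.
cuff: 21 × 2.2 = 46.20 → 46.
front: 51.5 × 2.2 = 113.30 → 113.

pocket 35; sleeve 85; cuff 46; front 113.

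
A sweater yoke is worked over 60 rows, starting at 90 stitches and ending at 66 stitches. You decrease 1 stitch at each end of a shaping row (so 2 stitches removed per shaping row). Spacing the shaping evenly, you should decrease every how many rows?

Stitches to remove: |66 − 90| = 24.
Shaping rows needed: 24 / 2 = 12.
60 rows / 12 = every 5 rows.

Decrease every 5th row.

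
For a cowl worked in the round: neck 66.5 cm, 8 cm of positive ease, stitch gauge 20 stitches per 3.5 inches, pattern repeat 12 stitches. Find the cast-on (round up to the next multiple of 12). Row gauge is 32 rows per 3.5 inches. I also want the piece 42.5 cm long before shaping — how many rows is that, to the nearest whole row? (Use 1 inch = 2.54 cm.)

Finished = 66.5 + 8 = 74.5 cm.
74.5 cm × 1/2.54 = 29.33 inches.
20/3.5 = 5.714 sts per in; 29.33 × 5.714 = 167.60 sts.
Next multiple of 12 → 168.
42.5 cm = 16.73 inches; × 9.143 = 152.98 → 153 rows.

Cast on 168 stitches; work 153 rows.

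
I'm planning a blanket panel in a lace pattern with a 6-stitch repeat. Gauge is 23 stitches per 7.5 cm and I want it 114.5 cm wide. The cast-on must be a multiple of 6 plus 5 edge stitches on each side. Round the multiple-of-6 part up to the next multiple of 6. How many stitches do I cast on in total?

CO 352 sts.

23 / 7.5 = 3.067 sts per cm.
114.5 × 3.067 = 351.13 sts.
Less 10 edge sts → 341.13 for the repeat.
Next multiple of 6: 342.
Add back 10 edge sts → 352.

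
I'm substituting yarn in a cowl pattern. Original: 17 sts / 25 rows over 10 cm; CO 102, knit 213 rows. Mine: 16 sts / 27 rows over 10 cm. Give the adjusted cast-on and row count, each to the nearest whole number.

Cast on 96 stitches; work 230 rows.

Stitches: 102 × 16/17 = 96.00 → 96.
Rows: 213 × 27/25 = 230.04 → 230.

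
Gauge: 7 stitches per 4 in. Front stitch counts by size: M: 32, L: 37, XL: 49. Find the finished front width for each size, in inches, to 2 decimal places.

M 18.29 inches; L 21.14 inches; XL 28.00 inches.

7/4 = 1.75 sts per in.
M: 32 / 1.75 = 18.286 → 18.29 in.
L: 37 / 1.75 = 21.143 → 21.14 in.
XL: 49 / 1.75 = 28.000 → 28.00 in.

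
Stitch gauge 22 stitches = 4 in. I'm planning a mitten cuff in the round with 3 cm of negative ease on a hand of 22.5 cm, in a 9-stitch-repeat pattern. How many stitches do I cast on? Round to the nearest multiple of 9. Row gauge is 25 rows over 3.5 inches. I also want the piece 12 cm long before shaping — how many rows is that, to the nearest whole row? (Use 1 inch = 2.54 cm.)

Finished = 22.5 − 3 = 19.5 cm.
19.5 cm × 1/2.54 = 7.68 inches.
22/4 = 5.5 sts per in; 7.68 × 5.5 = 42.22 sts.
Nearest multiple of 9 → 45.
12 cm = 4.72 inches; × 7.143 = 33.75 → 34 rows.

Cast on 45 stitches; work 34 rows.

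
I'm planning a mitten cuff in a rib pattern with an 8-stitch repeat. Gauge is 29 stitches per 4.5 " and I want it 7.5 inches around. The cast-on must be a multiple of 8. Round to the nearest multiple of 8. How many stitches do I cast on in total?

29 / 4.5 = 6.444 sts per inch.
7.5 × 6.444 = 48.33 sts.
Nearest multiple of 8: 48.

CO 48 sts.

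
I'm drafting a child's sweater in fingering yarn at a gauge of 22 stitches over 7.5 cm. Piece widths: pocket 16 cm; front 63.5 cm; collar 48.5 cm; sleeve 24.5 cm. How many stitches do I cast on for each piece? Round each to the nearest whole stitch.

pocket 47; front 186; collar 142; sleeve 72.

Rate = 22/7.5 = 2.933 sts per cm.
pocket: 16 × 2.933 = 46.93 → 47.
front: 63.5 × 2.933 = 186.27 → 186.
collar: 48.5 × 2.933 = 142.27 → 142.
sleeve: 24.5 × 2.933 = 71.87 → 72.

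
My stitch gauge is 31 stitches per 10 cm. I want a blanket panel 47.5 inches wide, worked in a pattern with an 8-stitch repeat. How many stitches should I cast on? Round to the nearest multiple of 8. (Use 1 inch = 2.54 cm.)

CO 376 sts.

47.5 in = 47.5 × 2.54 = 120.65 cm.
31 / 10 = 3.1 sts/cm.
120.65 × 3.1 = 374.01 sts.
→ 376.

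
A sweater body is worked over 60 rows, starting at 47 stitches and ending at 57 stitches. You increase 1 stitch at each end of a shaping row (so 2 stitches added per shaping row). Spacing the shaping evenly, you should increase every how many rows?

Increase every 12th row.

Stitches to add: |57 − 47| = 10.
Shaping rows needed: 10 / 2 = 5.
60 rows / 5 = every 12 rows.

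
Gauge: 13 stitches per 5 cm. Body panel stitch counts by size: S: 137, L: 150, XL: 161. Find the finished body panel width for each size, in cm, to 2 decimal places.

S 52.69 cm; L 57.69 cm; XL 61.92 cm.

13/5 = 2.6 sts per cm.
S: 137 / 2.6 = 52.692 → 52.69 cm.
L: 150 / 2.6 = 57.692 → 57.69 cm.
XL: 161 / 2.6 = 61.923 → 61.92 cm.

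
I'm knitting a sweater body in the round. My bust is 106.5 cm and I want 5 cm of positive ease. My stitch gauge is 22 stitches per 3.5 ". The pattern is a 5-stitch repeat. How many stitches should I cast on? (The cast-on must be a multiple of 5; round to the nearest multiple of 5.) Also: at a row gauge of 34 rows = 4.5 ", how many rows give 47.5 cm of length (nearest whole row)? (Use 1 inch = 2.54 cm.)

Cast on 275 stitches; work 141 rows.

Finished = 106.5 + 5 = 111.5 cm.
111.5 cm × 1/2.54 = 43.90 inches.
22/3.5 = 6.286 sts per in; 43.90 × 6.286 = 275.93 sts.
Nearest multiple of 5 → 275.
47.5 cm = 18.70 inches; × 7.556 = 141.29 → 141 rows.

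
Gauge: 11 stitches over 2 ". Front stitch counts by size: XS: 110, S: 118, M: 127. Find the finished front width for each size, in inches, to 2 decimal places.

XS 20.00 inches; S 21.45 inches; M 23.09 inches.

11/2 = 5.5 sts per in.
XS: 110 / 5.5 = 20.000 → 20.00 in.
S: 118 / 5.5 = 21.455 → 21.45 in.
M: 127 / 5.5 = 23.091 → 23.09 in.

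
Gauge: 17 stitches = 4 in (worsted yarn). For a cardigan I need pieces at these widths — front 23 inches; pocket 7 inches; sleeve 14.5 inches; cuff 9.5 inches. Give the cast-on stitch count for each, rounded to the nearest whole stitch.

front 98; pocket 30; sleeve 62; cuff 40.

Rate = 17/4 = 4.25 sts per in.
front: 23 × 4.25 = 97.75 → 98.
pocket: 7 × 4.25 = 29.75 → 30.
sleeve: 14.5 × 4.25 = 61.62 → 62.
cuff: 9.5 × 4.25 = 40.38 → 40.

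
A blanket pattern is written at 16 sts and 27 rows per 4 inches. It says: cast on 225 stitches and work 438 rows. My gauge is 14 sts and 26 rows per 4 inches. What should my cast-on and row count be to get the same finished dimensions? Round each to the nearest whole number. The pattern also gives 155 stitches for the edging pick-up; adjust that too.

Stitches: 225 × 14/16 = 196.88 → 197.
Rows: 438 × 26/27 = 421.78 → 422.
edging pick-up: 155 × 14/16 = 135.62 → 136.

Cast on 197 stitches; work 422 rows; edging pick-up 136 stitches.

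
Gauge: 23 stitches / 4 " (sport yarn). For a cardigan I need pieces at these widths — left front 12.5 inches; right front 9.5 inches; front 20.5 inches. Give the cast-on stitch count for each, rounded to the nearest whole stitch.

left front 72; right front 55; front 118.

Rate = 23/4 = 5.75 sts per in.
left front: 12.5 × 5.75 = 71.88 → 72.
right front: 9.5 × 5.75 = 54.62 → 55.
front: 20.5 × 5.75 = 117.88 → 118.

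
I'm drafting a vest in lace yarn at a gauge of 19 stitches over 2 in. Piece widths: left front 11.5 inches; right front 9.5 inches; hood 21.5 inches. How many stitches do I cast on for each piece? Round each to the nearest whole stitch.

left front 109; right front 90; hood 204.

Rate = 19/2 = 9.5 sts per in.
left front: 11.5 × 9.5 = 109.25 → 109.
right front: 9.5 × 9.5 = 90.25 → 90.
hood: 21.5 × 9.5 = 204.25 → 204.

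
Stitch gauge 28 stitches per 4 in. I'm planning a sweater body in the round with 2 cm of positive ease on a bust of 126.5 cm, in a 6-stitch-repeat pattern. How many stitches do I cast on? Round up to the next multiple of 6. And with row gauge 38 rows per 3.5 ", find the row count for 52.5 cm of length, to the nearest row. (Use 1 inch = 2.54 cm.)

Finished = 126.5 + 2 = 128.5 cm.
128.5 cm × 1/2.54 = 50.59 inches.
28/4 = 7 sts per in; 50.59 × 7 = 354.13 sts.
Next multiple of 6 → 360.
52.5 cm = 20.67 inches; × 10.857 = 224.41 → 224 rows.

Cast on 360 stitches; work 224 rows.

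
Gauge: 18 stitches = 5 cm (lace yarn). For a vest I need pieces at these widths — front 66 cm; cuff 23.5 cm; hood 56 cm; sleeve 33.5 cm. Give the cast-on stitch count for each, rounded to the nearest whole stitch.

Rate = 18/5 = 3.6 sts per cm.
front: 66 × 3.6 = 237.60 → 238.
cuff: 23.5 × 3.6 = 84.60 → 85.
hood: 56 × 3.6 = 201.60 → 202.
sleeve: 33.5 × 3.6 = 120.60 → 121.

front 238; cuff 85; hood 202; sleeve 121.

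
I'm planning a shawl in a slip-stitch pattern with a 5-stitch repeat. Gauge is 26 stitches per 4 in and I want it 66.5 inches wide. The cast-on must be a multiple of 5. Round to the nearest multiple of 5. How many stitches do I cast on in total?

430 stitches.

26 / 4 = 6.5 sts per inch.
66.5 × 6.5 = 432.25 sts.
Nearest multiple of 5: 430.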